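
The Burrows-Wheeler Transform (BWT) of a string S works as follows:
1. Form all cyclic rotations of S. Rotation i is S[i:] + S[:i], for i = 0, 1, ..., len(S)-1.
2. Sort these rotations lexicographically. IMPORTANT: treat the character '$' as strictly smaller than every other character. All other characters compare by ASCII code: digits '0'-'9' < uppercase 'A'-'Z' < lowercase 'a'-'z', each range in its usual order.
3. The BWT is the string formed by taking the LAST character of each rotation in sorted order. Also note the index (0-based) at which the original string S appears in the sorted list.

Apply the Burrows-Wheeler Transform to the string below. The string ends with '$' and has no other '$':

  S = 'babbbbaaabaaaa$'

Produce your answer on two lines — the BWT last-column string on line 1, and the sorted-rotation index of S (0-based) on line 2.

All 15 rotations (rotation i = S[i:]+S[:i]):
  rot[0] = babbbbaaabaaaa$
  rot[1] = abbbbaaabaaaa$b
  rot[2] = bbbbaaabaaaa$ba
  rot[3] = bbbaaabaaaa$bab
  rot[4] = bbaaabaaaa$babb
  rot[5] = baaabaaaa$babbb
  rot[6] = aaabaaaa$babbbb
  rot[7] = aabaaaa$babbbba
  rot[8] = abaaaa$babbbbaa
  rot[9] = baaaa$babbbbaaa
  rot[10] = aaaa$babbbbaaab
  rot[11] = aaa$babbbbaaaba
  rot[12] = aa$babbbbaaabaa
  rot[13] = a$babbbbaaabaaa
  rot[14] = $babbbbaaabaaaa
Sorted (with $ < everything):
  sorted[0] = $babbbbaaabaaaa  (last char: 'a')
  sorted[1] = a$babbbbaaabaaa  (last char: 'a')
  sorted[2] = aa$babbbbaaabaa  (last char: 'a')
  sorted[3] = aaa$babbbbaaaba  (last char: 'a')
  sorted[4] = aaaa$babbbbaaab  (last char: 'b')
  sorted[5] = aaabaaaa$babbbb  (last char: 'b')
  sorted[6] = aabaaaa$babbbba  (last char: 'a')
  sorted[7] = abaaaa$babbbbaa  (last char: 'a')
  sorted[8] = abbbbaaabaaaa$b  (last char: 'b')
  sorted[9] = baaaa$babbbbaaa  (last char: 'a')
  sorted[10] = baaabaaaa$babbb  (last char: 'b')
  sorted[11] = babbbbaaabaaaa$  (last char: '$')
  sorted[12] = bbaaabaaaa$babb  (last char: 'b')
  sorted[13] = bbbaaabaaaa$bab  (last char: 'b')
  sorted[14] = bbbbaaabaaaa$ba  (last char: 'a')
Last column: aaaabbaabab$bba
Original string S is at sorted index 11

Answer: aaaabbaabab$bba
11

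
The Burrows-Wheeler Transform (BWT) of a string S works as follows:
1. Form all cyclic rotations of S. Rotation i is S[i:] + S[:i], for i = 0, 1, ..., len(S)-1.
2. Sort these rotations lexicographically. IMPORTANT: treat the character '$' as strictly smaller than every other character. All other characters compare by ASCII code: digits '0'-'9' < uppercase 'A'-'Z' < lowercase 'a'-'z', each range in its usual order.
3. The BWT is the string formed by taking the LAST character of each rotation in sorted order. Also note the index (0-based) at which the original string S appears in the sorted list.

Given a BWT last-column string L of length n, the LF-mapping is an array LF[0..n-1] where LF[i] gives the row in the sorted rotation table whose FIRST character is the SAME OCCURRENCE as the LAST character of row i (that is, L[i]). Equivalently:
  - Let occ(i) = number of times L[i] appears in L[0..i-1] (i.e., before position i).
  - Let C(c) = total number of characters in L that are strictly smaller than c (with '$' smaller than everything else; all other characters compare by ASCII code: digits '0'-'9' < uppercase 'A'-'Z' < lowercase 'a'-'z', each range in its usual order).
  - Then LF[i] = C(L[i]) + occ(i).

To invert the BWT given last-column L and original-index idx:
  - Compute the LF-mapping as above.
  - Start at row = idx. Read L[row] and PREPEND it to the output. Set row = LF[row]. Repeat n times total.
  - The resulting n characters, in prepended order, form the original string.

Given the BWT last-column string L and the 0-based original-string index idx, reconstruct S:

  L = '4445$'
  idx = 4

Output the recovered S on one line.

LF mapping: 1 2 3 4 0
Walk LF starting at row 4, prepending L[row]:
  step 1: row=4, L[4]='$', prepend. Next row=LF[4]=0
  step 2: row=0, L[0]='4', prepend. Next row=LF[0]=1
  step 3: row=1, L[1]='4', prepend. Next row=LF[1]=2
  step 4: row=2, L[2]='4', prepend. Next row=LF[2]=3
  step 5: row=3, L[3]='5', prepend. Next row=LF[3]=4
Reversed output: 5444$

Answer: 5444$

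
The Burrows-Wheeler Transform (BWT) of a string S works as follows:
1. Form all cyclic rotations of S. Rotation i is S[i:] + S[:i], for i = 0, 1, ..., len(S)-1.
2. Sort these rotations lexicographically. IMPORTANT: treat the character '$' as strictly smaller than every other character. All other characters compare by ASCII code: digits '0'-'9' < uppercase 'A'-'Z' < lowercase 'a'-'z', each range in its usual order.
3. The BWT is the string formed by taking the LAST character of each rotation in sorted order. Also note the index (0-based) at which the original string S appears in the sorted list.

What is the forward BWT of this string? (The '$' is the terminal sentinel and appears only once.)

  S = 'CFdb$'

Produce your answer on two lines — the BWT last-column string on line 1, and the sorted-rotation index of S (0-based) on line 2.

All 5 rotations (rotation i = S[i:]+S[:i]):
  rot[0] = CFdb$
  rot[1] = Fdb$C
  rot[2] = db$CF
  rot[3] = b$CFd
  rot[4] = $CFdb
Sorted (with $ < everything):
  sorted[0] = $CFdb  (last char: 'b')
  sorted[1] = CFdb$  (last char: '$')
  sorted[2] = Fdb$C  (last char: 'C')
  sorted[3] = b$CFd  (last char: 'd')
  sorted[4] = db$CF  (last char: 'F')
Last column: b$CdF
Original string S is at sorted index 1

Answer: b$CdF
1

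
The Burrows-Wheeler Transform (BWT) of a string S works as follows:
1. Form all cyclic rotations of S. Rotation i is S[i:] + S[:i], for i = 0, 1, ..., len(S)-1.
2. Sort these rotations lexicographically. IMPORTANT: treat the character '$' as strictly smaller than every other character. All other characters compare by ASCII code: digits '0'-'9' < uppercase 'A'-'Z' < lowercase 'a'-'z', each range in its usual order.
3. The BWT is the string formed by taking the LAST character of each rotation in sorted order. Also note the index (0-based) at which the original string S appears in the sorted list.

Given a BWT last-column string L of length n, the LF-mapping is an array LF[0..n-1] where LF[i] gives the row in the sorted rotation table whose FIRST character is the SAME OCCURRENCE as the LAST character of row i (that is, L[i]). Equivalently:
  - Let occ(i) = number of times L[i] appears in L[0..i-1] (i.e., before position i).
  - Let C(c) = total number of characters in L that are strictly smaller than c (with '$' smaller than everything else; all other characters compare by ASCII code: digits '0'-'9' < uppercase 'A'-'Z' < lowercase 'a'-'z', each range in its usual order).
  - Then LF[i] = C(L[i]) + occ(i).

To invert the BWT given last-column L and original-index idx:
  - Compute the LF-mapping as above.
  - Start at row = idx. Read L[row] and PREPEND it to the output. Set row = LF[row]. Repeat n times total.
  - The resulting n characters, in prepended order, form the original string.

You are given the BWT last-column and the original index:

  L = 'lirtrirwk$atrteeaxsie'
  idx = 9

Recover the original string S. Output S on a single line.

Answer: kiwiextraterrestrial$

Derivation:
LF mapping: 10 6 11 16 12 7 13 19 9 0 1 17 14 18 3 4 2 20 15 8 5
Walk LF starting at row 9, prepending L[row]:
  step 1: row=9, L[9]='$', prepend. Next row=LF[9]=0
  step 2: row=0, L[0]='l', prepend. Next row=LF[0]=10
  step 3: row=10, L[10]='a', prepend. Next row=LF[10]=1
  step 4: row=1, L[1]='i', prepend. Next row=LF[1]=6
  step 5: row=6, L[6]='r', prepend. Next row=LF[6]=13
  step 6: row=13, L[13]='t', prepend. Next row=LF[13]=18
  step 7: row=18, L[18]='s', prepend. Next row=LF[18]=15
  step 8: row=15, L[15]='e', prepend. Next row=LF[15]=4
  step 9: row=4, L[4]='r', prepend. Next row=LF[4]=12
  step 10: row=12, L[12]='r', prepend. Next row=LF[12]=14
  step 11: row=14, L[14]='e', prepend. Next row=LF[14]=3
  step 12: row=3, L[3]='t', prepend. Next row=LF[3]=16
  step 13: row=16, L[16]='a', prepend. Next row=LF[16]=2
  step 14: row=2, L[2]='r', prepend. Next row=LF[2]=11
  step 15: row=11, L[11]='t', prepend. Next row=LF[11]=17
  step 16: row=17, L[17]='x', prepend. Next row=LF[17]=20
  step 17: row=20, L[20]='e', prepend. Next row=LF[20]=5
  step 18: row=5, L[5]='i', prepend. Next row=LF[5]=7
  step 19: row=7, L[7]='w', prepend. Next row=LF[7]=19
  step 20: row=19, L[19]='i', prepend. Next row=LF[19]=8
  step 21: row=8, L[8]='k', prepend. Next row=LF[8]=9
Reversed output: kiwiextraterrestrial$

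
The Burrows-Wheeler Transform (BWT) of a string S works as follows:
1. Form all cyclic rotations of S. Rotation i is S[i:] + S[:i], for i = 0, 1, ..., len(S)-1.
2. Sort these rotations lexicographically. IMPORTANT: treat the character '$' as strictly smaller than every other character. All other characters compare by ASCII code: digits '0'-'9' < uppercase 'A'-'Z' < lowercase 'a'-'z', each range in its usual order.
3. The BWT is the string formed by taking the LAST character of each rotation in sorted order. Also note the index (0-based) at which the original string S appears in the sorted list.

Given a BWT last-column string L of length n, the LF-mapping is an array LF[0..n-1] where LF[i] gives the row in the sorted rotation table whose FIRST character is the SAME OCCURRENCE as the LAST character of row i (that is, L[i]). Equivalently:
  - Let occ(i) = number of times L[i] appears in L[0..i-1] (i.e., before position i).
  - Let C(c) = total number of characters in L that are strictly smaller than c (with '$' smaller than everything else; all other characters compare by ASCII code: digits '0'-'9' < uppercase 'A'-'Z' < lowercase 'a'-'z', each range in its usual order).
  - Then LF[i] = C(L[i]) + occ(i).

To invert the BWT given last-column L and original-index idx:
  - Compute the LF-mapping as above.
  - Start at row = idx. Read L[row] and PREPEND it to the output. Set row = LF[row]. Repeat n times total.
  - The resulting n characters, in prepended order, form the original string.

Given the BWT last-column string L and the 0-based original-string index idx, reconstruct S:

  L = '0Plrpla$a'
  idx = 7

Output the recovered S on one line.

Answer: parallP0$

Derivation:
LF mapping: 1 2 5 8 7 6 3 0 4
Walk LF starting at row 7, prepending L[row]:
  step 1: row=7, L[7]='$', prepend. Next row=LF[7]=0
  step 2: row=0, L[0]='0', prepend. Next row=LF[0]=1
  step 3: row=1, L[1]='P', prepend. Next row=LF[1]=2
  step 4: row=2, L[2]='l', prepend. Next row=LF[2]=5
  step 5: row=5, L[5]='l', prepend. Next row=LF[5]=6
  step 6: row=6, L[6]='a', prepend. Next row=LF[6]=3
  step 7: row=3, L[3]='r', prepend. Next row=LF[3]=8
  step 8: row=8, L[8]='a', prepend. Next row=LF[8]=4
  step 9: row=4, L[4]='p', prepend. Next row=LF[4]=7
Reversed output: parallP0$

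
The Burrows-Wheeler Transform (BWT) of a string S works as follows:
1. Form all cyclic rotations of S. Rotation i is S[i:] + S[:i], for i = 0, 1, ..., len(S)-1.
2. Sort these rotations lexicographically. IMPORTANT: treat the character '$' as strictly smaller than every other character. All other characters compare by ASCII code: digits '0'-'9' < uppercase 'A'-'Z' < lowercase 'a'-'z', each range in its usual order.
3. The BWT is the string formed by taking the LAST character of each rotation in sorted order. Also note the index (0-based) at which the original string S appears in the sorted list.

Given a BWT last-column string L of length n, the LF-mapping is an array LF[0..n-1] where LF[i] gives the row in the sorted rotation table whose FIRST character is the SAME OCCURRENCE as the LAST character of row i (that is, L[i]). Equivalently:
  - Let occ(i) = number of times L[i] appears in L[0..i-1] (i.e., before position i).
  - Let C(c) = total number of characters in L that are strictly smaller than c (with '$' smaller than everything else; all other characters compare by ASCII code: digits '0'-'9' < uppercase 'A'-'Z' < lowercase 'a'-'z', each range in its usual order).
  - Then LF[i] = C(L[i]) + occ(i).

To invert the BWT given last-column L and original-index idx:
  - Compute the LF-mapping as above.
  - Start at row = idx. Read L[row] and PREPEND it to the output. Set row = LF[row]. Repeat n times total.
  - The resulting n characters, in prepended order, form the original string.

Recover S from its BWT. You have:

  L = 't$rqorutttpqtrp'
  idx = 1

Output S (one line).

LF mapping: 9 0 6 4 1 7 14 10 11 12 2 5 13 8 3
Walk LF starting at row 1, prepending L[row]:
  step 1: row=1, L[1]='$', prepend. Next row=LF[1]=0
  step 2: row=0, L[0]='t', prepend. Next row=LF[0]=9
  step 3: row=9, L[9]='t', prepend. Next row=LF[9]=12
  step 4: row=12, L[12]='t', prepend. Next row=LF[12]=13
  step 5: row=13, L[13]='r', prepend. Next row=LF[13]=8
  step 6: row=8, L[8]='t', prepend. Next row=LF[8]=11
  step 7: row=11, L[11]='q', prepend. Next row=LF[11]=5
  step 8: row=5, L[5]='r', prepend. Next row=LF[5]=7
  step 9: row=7, L[7]='t', prepend. Next row=LF[7]=10
  step 10: row=10, L[10]='p', prepend. Next row=LF[10]=2
  step 11: row=2, L[2]='r', prepend. Next row=LF[2]=6
  step 12: row=6, L[6]='u', prepend. Next row=LF[6]=14
  step 13: row=14, L[14]='p', prepend. Next row=LF[14]=3
  step 14: row=3, L[3]='q', prepend. Next row=LF[3]=4
  step 15: row=4, L[4]='o', prepend. Next row=LF[4]=1
Reversed output: oqpurptrqtrttt$

Answer: oqpurptrqtrttt$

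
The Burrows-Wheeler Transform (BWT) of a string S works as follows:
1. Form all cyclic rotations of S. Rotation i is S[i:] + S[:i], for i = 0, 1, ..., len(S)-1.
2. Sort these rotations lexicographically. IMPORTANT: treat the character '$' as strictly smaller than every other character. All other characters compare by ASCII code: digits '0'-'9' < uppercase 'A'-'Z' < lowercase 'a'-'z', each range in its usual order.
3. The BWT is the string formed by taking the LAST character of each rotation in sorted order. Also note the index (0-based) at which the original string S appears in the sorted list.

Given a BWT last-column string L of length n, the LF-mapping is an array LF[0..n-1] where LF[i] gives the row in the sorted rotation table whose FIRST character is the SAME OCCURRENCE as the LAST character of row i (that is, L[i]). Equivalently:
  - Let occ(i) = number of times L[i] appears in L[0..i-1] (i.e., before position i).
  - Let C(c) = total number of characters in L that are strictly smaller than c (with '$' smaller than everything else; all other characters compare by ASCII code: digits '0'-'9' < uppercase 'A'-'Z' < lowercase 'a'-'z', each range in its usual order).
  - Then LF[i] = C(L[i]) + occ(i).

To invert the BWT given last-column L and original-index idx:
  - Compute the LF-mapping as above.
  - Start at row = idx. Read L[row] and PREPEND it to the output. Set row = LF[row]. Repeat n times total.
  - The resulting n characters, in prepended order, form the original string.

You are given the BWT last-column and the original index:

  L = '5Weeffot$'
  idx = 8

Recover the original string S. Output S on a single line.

LF mapping: 1 2 3 4 5 6 7 8 0
Walk LF starting at row 8, prepending L[row]:
  step 1: row=8, L[8]='$', prepend. Next row=LF[8]=0
  step 2: row=0, L[0]='5', prepend. Next row=LF[0]=1
  step 3: row=1, L[1]='W', prepend. Next row=LF[1]=2
  step 4: row=2, L[2]='e', prepend. Next row=LF[2]=3
  step 5: row=3, L[3]='e', prepend. Next row=LF[3]=4
  step 6: row=4, L[4]='f', prepend. Next row=LF[4]=5
  step 7: row=5, L[5]='f', prepend. Next row=LF[5]=6
  step 8: row=6, L[6]='o', prepend. Next row=LF[6]=7
  step 9: row=7, L[7]='t', prepend. Next row=LF[7]=8
Reversed output: toffeeW5$

Answer: toffeeW5$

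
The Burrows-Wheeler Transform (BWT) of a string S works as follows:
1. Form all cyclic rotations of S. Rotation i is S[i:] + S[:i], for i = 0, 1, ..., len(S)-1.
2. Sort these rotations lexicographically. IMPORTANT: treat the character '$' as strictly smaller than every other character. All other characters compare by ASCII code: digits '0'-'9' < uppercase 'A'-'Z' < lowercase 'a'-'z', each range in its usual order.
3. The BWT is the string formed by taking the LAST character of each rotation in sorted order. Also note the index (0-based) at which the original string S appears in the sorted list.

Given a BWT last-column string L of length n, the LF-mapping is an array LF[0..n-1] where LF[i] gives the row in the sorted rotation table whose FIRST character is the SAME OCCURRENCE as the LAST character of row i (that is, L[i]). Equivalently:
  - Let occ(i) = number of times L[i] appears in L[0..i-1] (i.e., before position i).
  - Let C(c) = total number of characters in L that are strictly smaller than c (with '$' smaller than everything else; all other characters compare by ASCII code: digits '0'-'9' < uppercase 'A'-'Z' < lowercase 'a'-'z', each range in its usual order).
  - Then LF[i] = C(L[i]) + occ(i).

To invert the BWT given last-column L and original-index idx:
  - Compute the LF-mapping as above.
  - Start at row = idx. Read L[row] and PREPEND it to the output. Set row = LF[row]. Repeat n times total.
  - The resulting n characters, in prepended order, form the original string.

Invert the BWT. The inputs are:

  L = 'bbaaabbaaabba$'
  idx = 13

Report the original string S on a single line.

Answer: bbabaaaaabbab$

Derivation:
LF mapping: 8 9 1 2 3 10 11 4 5 6 12 13 7 0
Walk LF starting at row 13, prepending L[row]:
  step 1: row=13, L[13]='$', prepend. Next row=LF[13]=0
  step 2: row=0, L[0]='b', prepend. Next row=LF[0]=8
  step 3: row=8, L[8]='a', prepend. Next row=LF[8]=5
  step 4: row=5, L[5]='b', prepend. Next row=LF[5]=10
  step 5: row=10, L[10]='b', prepend. Next row=LF[10]=12
  step 6: row=12, L[12]='a', prepend. Next row=LF[12]=7
  step 7: row=7, L[7]='a', prepend. Next row=LF[7]=4
  step 8: row=4, L[4]='a', prepend. Next row=LF[4]=3
  step 9: row=3, L[3]='a', prepend. Next row=LF[3]=2
  step 10: row=2, L[2]='a', prepend. Next row=LF[2]=1
  step 11: row=1, L[1]='b', prepend. Next row=LF[1]=9
  step 12: row=9, L[9]='a', prepend. Next row=LF[9]=6
  step 13: row=6, L[6]='b', prepend. Next row=LF[6]=11
  step 14: row=11, L[11]='b', prepend. Next row=LF[11]=13
Reversed output: bbabaaaaabbab$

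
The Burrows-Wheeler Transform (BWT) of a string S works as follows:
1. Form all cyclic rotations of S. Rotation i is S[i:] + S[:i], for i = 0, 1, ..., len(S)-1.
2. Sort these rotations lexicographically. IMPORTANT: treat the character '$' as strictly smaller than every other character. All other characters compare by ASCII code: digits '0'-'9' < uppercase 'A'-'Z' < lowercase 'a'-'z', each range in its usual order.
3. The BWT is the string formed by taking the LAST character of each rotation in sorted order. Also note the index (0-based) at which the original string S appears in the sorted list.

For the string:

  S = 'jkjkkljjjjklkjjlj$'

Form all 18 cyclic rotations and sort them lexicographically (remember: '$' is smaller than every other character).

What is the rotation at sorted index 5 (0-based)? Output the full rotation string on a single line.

All 18 rotations (rotation i = S[i:]+S[:i]):
  rot[0] = jkjkkljjjjklkjjlj$
  rot[1] = kjkkljjjjklkjjlj$j
  rot[2] = jkkljjjjklkjjlj$jk
  rot[3] = kkljjjjklkjjlj$jkj
  rot[4] = kljjjjklkjjlj$jkjk
  rot[5] = ljjjjklkjjlj$jkjkk
  rot[6] = jjjjklkjjlj$jkjkkl
  rot[7] = jjjklkjjlj$jkjkklj
  rot[8] = jjklkjjlj$jkjkkljj
  rot[9] = jklkjjlj$jkjkkljjj
  rot[10] = klkjjlj$jkjkkljjjj
  rot[11] = lkjjlj$jkjkkljjjjk
  rot[12] = kjjlj$jkjkkljjjjkl
  rot[13] = jjlj$jkjkkljjjjklk
  rot[14] = jlj$jkjkkljjjjklkj
  rot[15] = lj$jkjkkljjjjklkjj
  rot[16] = j$jkjkkljjjjklkjjl
  rot[17] = $jkjkkljjjjklkjjlj
Sorted (with $ < everything):
  sorted[0] = $jkjkkljjjjklkjjlj
  sorted[1] = j$jkjkkljjjjklkjjl
  sorted[2] = jjjjklkjjlj$jkjkkl
  sorted[3] = jjjklkjjlj$jkjkklj
  sorted[4] = jjklkjjlj$jkjkkljj
  sorted[5] = jjlj$jkjkkljjjjklk
  sorted[6] = jkjkkljjjjklkjjlj$
  sorted[7] = jkkljjjjklkjjlj$jk
  sorted[8] = jklkjjlj$jkjkkljjj
  sorted[9] = jlj$jkjkkljjjjklkj
  sorted[10] = kjjlj$jkjkkljjjjkl
  sorted[11] = kjkkljjjjklkjjlj$j
  sorted[12] = kkljjjjklkjjlj$jkj
  sorted[13] = kljjjjklkjjlj$jkjk
  sorted[14] = klkjjlj$jkjkkljjjj
  sorted[15] = lj$jkjkkljjjjklkjj
  sorted[16] = ljjjjklkjjlj$jkjkk
  sorted[17] = lkjjlj$jkjkkljjjjk
sorted[5] = jjlj$jkjkkljjjjklk

Answer: jjlj$jkjkkljjjjklk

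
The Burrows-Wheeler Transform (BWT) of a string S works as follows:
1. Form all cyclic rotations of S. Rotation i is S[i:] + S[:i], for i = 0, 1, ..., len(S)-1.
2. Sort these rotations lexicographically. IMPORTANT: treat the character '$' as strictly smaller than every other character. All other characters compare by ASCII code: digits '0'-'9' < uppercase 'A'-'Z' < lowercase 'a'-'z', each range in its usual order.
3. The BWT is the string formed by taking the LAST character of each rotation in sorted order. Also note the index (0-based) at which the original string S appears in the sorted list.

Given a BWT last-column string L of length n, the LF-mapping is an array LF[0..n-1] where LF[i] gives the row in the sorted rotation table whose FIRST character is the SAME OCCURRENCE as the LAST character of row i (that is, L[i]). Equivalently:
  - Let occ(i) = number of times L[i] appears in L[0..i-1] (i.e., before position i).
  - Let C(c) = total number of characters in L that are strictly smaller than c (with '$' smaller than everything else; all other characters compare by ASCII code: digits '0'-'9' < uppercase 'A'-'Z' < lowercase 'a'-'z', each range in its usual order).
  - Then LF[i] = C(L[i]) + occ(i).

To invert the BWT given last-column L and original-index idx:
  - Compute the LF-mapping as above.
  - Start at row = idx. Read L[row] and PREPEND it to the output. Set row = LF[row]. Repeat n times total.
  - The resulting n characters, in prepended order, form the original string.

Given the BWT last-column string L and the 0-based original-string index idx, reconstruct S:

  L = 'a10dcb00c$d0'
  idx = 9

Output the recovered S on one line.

Answer: cc0dd0b100a$

Derivation:
LF mapping: 6 5 1 10 8 7 2 3 9 0 11 4
Walk LF starting at row 9, prepending L[row]:
  step 1: row=9, L[9]='$', prepend. Next row=LF[9]=0
  step 2: row=0, L[0]='a', prepend. Next row=LF[0]=6
  step 3: row=6, L[6]='0', prepend. Next row=LF[6]=2
  step 4: row=2, L[2]='0', prepend. Next row=LF[2]=1
  step 5: row=1, L[1]='1', prepend. Next row=LF[1]=5
  step 6: row=5, L[5]='b', prepend. Next row=LF[5]=7
  step 7: row=7, L[7]='0', prepend. Next row=LF[7]=3
  step 8: row=3, L[3]='d', prepend. Next row=LF[3]=10
  step 9: row=10, L[10]='d', prepend. Next row=LF[10]=11
  step 10: row=11, L[11]='0', prepend. Next row=LF[11]=4
  step 11: row=4, L[4]='c', prepend. Next row=LF[4]=8
  step 12: row=8, L[8]='c', prepend. Next row=LF[8]=9
Reversed output: cc0dd0b100a$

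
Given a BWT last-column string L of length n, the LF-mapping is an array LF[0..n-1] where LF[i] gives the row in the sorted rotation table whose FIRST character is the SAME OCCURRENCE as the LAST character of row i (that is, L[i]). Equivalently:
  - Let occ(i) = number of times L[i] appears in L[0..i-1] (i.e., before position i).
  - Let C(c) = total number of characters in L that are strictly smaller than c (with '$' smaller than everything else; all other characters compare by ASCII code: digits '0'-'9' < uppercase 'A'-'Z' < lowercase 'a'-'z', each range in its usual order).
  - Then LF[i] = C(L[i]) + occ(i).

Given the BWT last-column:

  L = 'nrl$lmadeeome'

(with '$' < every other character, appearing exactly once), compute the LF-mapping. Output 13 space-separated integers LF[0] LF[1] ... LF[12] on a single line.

Answer: 10 12 6 0 7 8 1 2 3 4 11 9 5

Derivation:
Char counts: '$':1, 'a':1, 'd':1, 'e':3, 'l':2, 'm':2, 'n':1, 'o':1, 'r':1
C (first-col start): C('$')=0, C('a')=1, C('d')=2, C('e')=3, C('l')=6, C('m')=8, C('n')=10, C('o')=11, C('r')=12
L[0]='n': occ=0, LF[0]=C('n')+0=10+0=10
L[1]='r': occ=0, LF[1]=C('r')+0=12+0=12
L[2]='l': occ=0, LF[2]=C('l')+0=6+0=6
L[3]='$': occ=0, LF[3]=C('$')+0=0+0=0
L[4]='l': occ=1, LF[4]=C('l')+1=6+1=7
L[5]='m': occ=0, LF[5]=C('m')+0=8+0=8
L[6]='a': occ=0, LF[6]=C('a')+0=1+0=1
L[7]='d': occ=0, LF[7]=C('d')+0=2+0=2
L[8]='e': occ=0, LF[8]=C('e')+0=3+0=3
L[9]='e': occ=1, LF[9]=C('e')+1=3+1=4
L[10]='o': occ=0, LF[10]=C('o')+0=11+0=11
L[11]='m': occ=1, LF[11]=C('m')+1=8+1=9
L[12]='e': occ=2, LF[12]=C('e')+2=3+2=5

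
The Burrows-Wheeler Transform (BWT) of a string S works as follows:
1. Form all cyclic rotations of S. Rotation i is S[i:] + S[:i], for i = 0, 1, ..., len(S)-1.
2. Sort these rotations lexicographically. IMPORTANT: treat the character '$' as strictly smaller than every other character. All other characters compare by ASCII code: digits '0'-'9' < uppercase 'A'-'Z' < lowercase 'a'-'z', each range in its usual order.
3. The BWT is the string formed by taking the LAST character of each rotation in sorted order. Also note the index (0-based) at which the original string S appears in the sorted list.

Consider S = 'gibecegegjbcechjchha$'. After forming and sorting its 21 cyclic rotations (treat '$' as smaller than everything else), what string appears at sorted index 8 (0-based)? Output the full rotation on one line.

Answer: ecegegjbcechjchha$gib

Derivation:
All 21 rotations (rotation i = S[i:]+S[:i]):
  rot[0] = gibecegegjbcechjchha$
  rot[1] = ibecegegjbcechjchha$g
  rot[2] = becegegjbcechjchha$gi
  rot[3] = ecegegjbcechjchha$gib
  rot[4] = cegegjbcechjchha$gibe
  rot[5] = egegjbcechjchha$gibec
  rot[6] = gegjbcechjchha$gibece
  rot[7] = egjbcechjchha$gibeceg
  rot[8] = gjbcechjchha$gibecege
  rot[9] = jbcechjchha$gibecegeg
  rot[10] = bcechjchha$gibecegegj
  rot[11] = cechjchha$gibecegegjb
  rot[12] = echjchha$gibecegegjbc
  rot[13] = chjchha$gibecegegjbce
  rot[14] = hjchha$gibecegegjbcec
  rot[15] = jchha$gibecegegjbcech
  rot[16] = chha$gibecegegjbcechj
  rot[17] = hha$gibecegegjbcechjc
  rot[18] = ha$gibecegegjbcechjch
  rot[19] = a$gibecegegjbcechjchh
  rot[20] = $gibecegegjbcechjchha
Sorted (with $ < everything):
  sorted[0] = $gibecegegjbcechjchha
  sorted[1] = a$gibecegegjbcechjchh
  sorted[2] = bcechjchha$gibecegegj
  sorted[3] = becegegjbcechjchha$gi
  sorted[4] = cechjchha$gibecegegjb
  sorted[5] = cegegjbcechjchha$gibe
  sorted[6] = chha$gibecegegjbcechj
  sorted[7] = chjchha$gibecegegjbce
  sorted[8] = ecegegjbcechjchha$gib
  sorted[9] = echjchha$gibecegegjbc
  sorted[10] = egegjbcechjchha$gibec
  sorted[11] = egjbcechjchha$gibeceg
  sorted[12] = gegjbcechjchha$gibece
  sorted[13] = gibecegegjbcechjchha$
  sorted[14] = gjbcechjchha$gibecege
  sorted[15] = ha$gibecegegjbcechjch
  sorted[16] = hha$gibecegegjbcechjc
  sorted[17] = hjchha$gibecegegjbcec
  sorted[18] = ibecegegjbcechjchha$g
  sorted[19] = jbcechjchha$gibecegeg
  sorted[20] = jchha$gibecegegjbcech
sorted[8] = ecegegjbcechjchha$gib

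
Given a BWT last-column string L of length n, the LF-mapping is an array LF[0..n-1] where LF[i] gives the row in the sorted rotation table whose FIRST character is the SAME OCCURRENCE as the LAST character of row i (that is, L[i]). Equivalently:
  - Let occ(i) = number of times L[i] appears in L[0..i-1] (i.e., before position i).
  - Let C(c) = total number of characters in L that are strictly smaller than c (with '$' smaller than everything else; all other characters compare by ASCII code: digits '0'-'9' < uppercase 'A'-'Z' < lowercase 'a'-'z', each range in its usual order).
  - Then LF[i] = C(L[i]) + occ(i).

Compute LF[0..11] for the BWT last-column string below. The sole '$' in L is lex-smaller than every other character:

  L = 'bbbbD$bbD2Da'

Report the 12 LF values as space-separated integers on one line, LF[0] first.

Answer: 6 7 8 9 2 0 10 11 3 1 4 5

Derivation:
Char counts: '$':1, '2':1, 'D':3, 'a':1, 'b':6
C (first-col start): C('$')=0, C('2')=1, C('D')=2, C('a')=5, C('b')=6
L[0]='b': occ=0, LF[0]=C('b')+0=6+0=6
L[1]='b': occ=1, LF[1]=C('b')+1=6+1=7
L[2]='b': occ=2, LF[2]=C('b')+2=6+2=8
L[3]='b': occ=3, LF[3]=C('b')+3=6+3=9
L[4]='D': occ=0, LF[4]=C('D')+0=2+0=2
L[5]='$': occ=0, LF[5]=C('$')+0=0+0=0
L[6]='b': occ=4, LF[6]=C('b')+4=6+4=10
L[7]='b': occ=5, LF[7]=C('b')+5=6+5=11
L[8]='D': occ=1, LF[8]=C('D')+1=2+1=3
L[9]='2': occ=0, LF[9]=C('2')+0=1+0=1
L[10]='D': occ=2, LF[10]=C('D')+2=2+2=4
L[11]='a': occ=0, LF[11]=C('a')+0=5+0=5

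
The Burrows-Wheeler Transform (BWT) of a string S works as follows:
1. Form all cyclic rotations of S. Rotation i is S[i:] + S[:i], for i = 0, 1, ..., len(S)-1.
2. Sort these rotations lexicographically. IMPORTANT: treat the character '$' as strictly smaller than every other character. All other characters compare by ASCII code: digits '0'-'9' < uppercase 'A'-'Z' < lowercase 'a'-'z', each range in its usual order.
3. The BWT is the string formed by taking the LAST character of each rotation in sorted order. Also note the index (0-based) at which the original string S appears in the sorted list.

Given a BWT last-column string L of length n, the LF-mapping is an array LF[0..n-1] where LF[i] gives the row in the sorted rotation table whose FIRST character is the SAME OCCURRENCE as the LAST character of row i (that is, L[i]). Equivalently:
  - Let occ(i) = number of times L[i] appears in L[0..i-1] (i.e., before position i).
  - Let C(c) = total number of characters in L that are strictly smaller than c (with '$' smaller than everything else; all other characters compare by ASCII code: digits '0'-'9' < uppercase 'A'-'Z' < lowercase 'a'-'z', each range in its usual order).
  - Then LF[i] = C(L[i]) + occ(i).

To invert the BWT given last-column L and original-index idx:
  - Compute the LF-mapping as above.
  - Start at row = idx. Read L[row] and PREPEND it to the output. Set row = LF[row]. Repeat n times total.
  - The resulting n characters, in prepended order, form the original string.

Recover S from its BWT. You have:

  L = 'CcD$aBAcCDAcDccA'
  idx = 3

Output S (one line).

LF mapping: 5 11 7 0 10 4 1 12 6 8 2 13 9 14 15 3
Walk LF starting at row 3, prepending L[row]:
  step 1: row=3, L[3]='$', prepend. Next row=LF[3]=0
  step 2: row=0, L[0]='C', prepend. Next row=LF[0]=5
  step 3: row=5, L[5]='B', prepend. Next row=LF[5]=4
  step 4: row=4, L[4]='a', prepend. Next row=LF[4]=10
  step 5: row=10, L[10]='A', prepend. Next row=LF[10]=2
  step 6: row=2, L[2]='D', prepend. Next row=LF[2]=7
  step 7: row=7, L[7]='c', prepend. Next row=LF[7]=12
  step 8: row=12, L[12]='D', prepend. Next row=LF[12]=9
  step 9: row=9, L[9]='D', prepend. Next row=LF[9]=8
  step 10: row=8, L[8]='C', prepend. Next row=LF[8]=6
  step 11: row=6, L[6]='A', prepend. Next row=LF[6]=1
  step 12: row=1, L[1]='c', prepend. Next row=LF[1]=11
  step 13: row=11, L[11]='c', prepend. Next row=LF[11]=13
  step 14: row=13, L[13]='c', prepend. Next row=LF[13]=14
  step 15: row=14, L[14]='c', prepend. Next row=LF[14]=15
  step 16: row=15, L[15]='A', prepend. Next row=LF[15]=3
Reversed output: AccccACDDcDAaBC$

Answer: AccccACDDcDAaBC$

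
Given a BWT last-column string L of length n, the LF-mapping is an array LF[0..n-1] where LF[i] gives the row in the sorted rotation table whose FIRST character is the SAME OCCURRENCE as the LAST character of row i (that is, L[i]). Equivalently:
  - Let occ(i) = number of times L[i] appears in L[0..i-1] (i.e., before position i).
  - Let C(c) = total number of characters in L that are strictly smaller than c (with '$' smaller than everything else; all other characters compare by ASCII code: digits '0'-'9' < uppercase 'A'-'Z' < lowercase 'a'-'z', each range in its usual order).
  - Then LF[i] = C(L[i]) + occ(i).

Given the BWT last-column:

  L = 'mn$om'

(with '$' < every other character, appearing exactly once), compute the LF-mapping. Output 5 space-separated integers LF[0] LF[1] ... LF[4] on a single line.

Answer: 1 3 0 4 2

Derivation:
Char counts: '$':1, 'm':2, 'n':1, 'o':1
C (first-col start): C('$')=0, C('m')=1, C('n')=3, C('o')=4
L[0]='m': occ=0, LF[0]=C('m')+0=1+0=1
L[1]='n': occ=0, LF[1]=C('n')+0=3+0=3
L[2]='$': occ=0, LF[2]=C('$')+0=0+0=0
L[3]='o': occ=0, LF[3]=C('o')+0=4+0=4
L[4]='m': occ=1, LF[4]=C('m')+1=1+1=2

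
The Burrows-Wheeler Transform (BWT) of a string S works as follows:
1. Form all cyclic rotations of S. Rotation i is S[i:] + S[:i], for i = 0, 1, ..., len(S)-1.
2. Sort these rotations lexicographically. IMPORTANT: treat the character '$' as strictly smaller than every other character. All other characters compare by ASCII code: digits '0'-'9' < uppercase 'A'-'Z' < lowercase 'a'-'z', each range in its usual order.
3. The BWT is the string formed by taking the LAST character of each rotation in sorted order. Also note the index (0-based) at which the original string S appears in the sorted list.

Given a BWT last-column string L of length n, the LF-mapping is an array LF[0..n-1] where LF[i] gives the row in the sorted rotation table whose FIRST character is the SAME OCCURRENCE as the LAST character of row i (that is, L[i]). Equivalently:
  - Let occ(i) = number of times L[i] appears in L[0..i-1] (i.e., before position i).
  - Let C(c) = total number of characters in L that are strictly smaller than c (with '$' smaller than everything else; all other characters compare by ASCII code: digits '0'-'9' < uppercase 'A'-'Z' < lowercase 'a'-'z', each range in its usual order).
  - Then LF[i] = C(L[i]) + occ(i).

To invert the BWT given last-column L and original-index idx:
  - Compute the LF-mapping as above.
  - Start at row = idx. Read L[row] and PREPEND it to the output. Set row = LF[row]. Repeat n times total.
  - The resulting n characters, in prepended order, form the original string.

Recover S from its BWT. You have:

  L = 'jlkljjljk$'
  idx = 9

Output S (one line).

Answer: lkljkjjlj$

Derivation:
LF mapping: 1 7 5 8 2 3 9 4 6 0
Walk LF starting at row 9, prepending L[row]:
  step 1: row=9, L[9]='$', prepend. Next row=LF[9]=0
  step 2: row=0, L[0]='j', prepend. Next row=LF[0]=1
  step 3: row=1, L[1]='l', prepend. Next row=LF[1]=7
  step 4: row=7, L[7]='j', prepend. Next row=LF[7]=4
  step 5: row=4, L[4]='j', prepend. Next row=LF[4]=2
  step 6: row=2, L[2]='k', prepend. Next row=LF[2]=5
  step 7: row=5, L[5]='j', prepend. Next row=LF[5]=3
  step 8: row=3, L[3]='l', prepend. Next row=LF[3]=8
  step 9: row=8, L[8]='k', prepend. Next row=LF[8]=6
  step 10: row=6, L[6]='l', prepend. Next row=LF[6]=9
Reversed output: lkljkjjlj$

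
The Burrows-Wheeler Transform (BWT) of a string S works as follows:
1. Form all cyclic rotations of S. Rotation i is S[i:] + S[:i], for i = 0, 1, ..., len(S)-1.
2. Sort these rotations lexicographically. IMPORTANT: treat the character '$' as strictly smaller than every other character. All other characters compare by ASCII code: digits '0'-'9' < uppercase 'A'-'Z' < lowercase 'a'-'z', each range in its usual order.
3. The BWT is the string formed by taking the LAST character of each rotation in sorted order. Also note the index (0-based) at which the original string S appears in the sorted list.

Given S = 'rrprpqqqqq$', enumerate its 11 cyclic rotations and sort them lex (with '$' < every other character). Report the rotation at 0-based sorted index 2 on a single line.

All 11 rotations (rotation i = S[i:]+S[:i]):
  rot[0] = rrprpqqqqq$
  rot[1] = rprpqqqqq$r
  rot[2] = prpqqqqq$rr
  rot[3] = rpqqqqq$rrp
  rot[4] = pqqqqq$rrpr
  rot[5] = qqqqq$rrprp
  rot[6] = qqqq$rrprpq
  rot[7] = qqq$rrprpqq
  rot[8] = qq$rrprpqqq
  rot[9] = q$rrprpqqqq
  rot[10] = $rrprpqqqqq
Sorted (with $ < everything):
  sorted[0] = $rrprpqqqqq
  sorted[1] = pqqqqq$rrpr
  sorted[2] = prpqqqqq$rr
  sorted[3] = q$rrprpqqqq
  sorted[4] = qq$rrprpqqq
  sorted[5] = qqq$rrprpqq
  sorted[6] = qqqq$rrprpq
  sorted[7] = qqqqq$rrprp
  sorted[8] = rpqqqqq$rrp
  sorted[9] = rprpqqqqq$r
  sorted[10] = rrprpqqqqq$
sorted[2] = prpqqqqq$rr

Answer: prpqqqqq$rr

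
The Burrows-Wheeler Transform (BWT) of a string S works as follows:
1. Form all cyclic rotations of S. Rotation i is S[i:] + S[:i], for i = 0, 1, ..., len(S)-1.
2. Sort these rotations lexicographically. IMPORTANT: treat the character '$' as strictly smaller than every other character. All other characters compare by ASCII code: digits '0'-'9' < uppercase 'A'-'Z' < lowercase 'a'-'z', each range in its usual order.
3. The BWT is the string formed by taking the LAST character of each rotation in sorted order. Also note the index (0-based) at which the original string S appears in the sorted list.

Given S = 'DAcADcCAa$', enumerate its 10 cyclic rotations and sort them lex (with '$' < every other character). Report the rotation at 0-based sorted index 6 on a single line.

Answer: DcCAa$DAcA

Derivation:
All 10 rotations (rotation i = S[i:]+S[:i]):
  rot[0] = DAcADcCAa$
  rot[1] = AcADcCAa$D
  rot[2] = cADcCAa$DA
  rot[3] = ADcCAa$DAc
  rot[4] = DcCAa$DAcA
  rot[5] = cCAa$DAcAD
  rot[6] = CAa$DAcADc
  rot[7] = Aa$DAcADcC
  rot[8] = a$DAcADcCA
  rot[9] = $DAcADcCAa
Sorted (with $ < everything):
  sorted[0] = $DAcADcCAa
  sorted[1] = ADcCAa$DAc
  sorted[2] = Aa$DAcADcC
  sorted[3] = AcADcCAa$D
  sorted[4] = CAa$DAcADc
  sorted[5] = DAcADcCAa$
  sorted[6] = DcCAa$DAcA
  sorted[7] = a$DAcADcCA
  sorted[8] = cADcCAa$DA
  sorted[9] = cCAa$DAcAD
sorted[6] = DcCAa$DAcA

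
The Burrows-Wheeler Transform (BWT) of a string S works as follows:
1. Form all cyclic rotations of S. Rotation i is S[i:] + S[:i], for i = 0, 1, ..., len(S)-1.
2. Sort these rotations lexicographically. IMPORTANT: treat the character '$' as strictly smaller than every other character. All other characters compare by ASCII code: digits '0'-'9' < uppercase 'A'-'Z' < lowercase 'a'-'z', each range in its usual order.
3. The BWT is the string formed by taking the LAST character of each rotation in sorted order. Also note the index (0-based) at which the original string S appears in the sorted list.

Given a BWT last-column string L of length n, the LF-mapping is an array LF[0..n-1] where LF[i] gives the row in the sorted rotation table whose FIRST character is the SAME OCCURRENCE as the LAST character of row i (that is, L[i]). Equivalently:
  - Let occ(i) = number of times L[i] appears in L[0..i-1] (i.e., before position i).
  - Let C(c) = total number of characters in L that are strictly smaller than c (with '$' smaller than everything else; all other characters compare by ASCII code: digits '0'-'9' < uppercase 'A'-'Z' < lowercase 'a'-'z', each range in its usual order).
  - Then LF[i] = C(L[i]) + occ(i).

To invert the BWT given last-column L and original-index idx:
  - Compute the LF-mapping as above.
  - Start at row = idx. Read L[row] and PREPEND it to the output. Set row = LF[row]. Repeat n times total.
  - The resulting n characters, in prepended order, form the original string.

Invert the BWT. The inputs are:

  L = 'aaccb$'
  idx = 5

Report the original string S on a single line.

LF mapping: 1 2 4 5 3 0
Walk LF starting at row 5, prepending L[row]:
  step 1: row=5, L[5]='$', prepend. Next row=LF[5]=0
  step 2: row=0, L[0]='a', prepend. Next row=LF[0]=1
  step 3: row=1, L[1]='a', prepend. Next row=LF[1]=2
  step 4: row=2, L[2]='c', prepend. Next row=LF[2]=4
  step 5: row=4, L[4]='b', prepend. Next row=LF[4]=3
  step 6: row=3, L[3]='c', prepend. Next row=LF[3]=5
Reversed output: cbcaa$

Answer: cbcaa$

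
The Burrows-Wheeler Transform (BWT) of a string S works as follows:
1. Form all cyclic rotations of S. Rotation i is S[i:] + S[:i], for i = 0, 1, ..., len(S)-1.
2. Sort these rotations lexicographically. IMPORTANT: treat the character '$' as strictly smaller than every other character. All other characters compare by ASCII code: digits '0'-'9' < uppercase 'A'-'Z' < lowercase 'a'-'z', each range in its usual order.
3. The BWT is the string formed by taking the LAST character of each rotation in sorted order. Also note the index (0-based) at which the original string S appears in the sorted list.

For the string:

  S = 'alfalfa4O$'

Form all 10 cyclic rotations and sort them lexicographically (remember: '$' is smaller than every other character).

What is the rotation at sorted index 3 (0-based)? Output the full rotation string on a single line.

Answer: a4O$alfalf

Derivation:
All 10 rotations (rotation i = S[i:]+S[:i]):
  rot[0] = alfalfa4O$
  rot[1] = lfalfa4O$a
  rot[2] = falfa4O$al
  rot[3] = alfa4O$alf
  rot[4] = lfa4O$alfa
  rot[5] = fa4O$alfal
  rot[6] = a4O$alfalf
  rot[7] = 4O$alfalfa
  rot[8] = O$alfalfa4
  rot[9] = $alfalfa4O
Sorted (with $ < everything):
  sorted[0] = $alfalfa4O
  sorted[1] = 4O$alfalfa
  sorted[2] = O$alfalfa4
  sorted[3] = a4O$alfalf
  sorted[4] = alfa4O$alf
  sorted[5] = alfalfa4O$
  sorted[6] = fa4O$alfal
  sorted[7] = falfa4O$al
  sorted[8] = lfa4O$alfa
  sorted[9] = lfalfa4O$a
sorted[3] = a4O$alfalf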